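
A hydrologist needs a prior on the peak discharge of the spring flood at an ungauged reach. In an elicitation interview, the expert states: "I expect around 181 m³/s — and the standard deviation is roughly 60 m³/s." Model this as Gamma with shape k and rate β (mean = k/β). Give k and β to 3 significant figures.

For Gamma(k, rate β): mean = k/β, variance = k/β², so CV = 1/√k.
CV = SD/mean = 60/181 = 0.3315, hence k = 1/CV² = 9.1.
Then β = k/mean = 9.1/181 = 0.0503.

k ≈ 9.1, β ≈ 0.0503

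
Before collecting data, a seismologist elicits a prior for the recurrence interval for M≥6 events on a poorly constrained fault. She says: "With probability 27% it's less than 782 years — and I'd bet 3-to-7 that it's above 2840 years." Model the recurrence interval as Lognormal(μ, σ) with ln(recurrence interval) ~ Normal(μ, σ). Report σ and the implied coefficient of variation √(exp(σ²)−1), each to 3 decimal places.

If T ~ Lognormal(μ,σ) then ln T ~ Normal(μ,σ), so the p-quantile of ln T is μ + z_p·σ.
ln(782) = 6.662 and ln(2840) = 7.952; z_{0.27} = -0.6128, z_{0.7} = 0.5244.
σ = (7.952 − 6.662)/(0.5244 − (-0.6128)) = 1.134.
μ = 6.662 − (-0.6128)·1.134 = 7.357.
CV = √(exp(σ²)−1) = √(exp(1.2862)−1) = 1.618.

σ ≈ 1.134, CV ≈ 1.618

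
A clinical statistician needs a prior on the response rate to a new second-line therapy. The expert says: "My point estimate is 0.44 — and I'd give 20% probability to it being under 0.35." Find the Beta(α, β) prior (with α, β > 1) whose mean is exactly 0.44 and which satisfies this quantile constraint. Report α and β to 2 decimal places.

α ≈ 9.64, β ≈ 12.27

With mean 0.44 fixed, write α = 0.44s, β = 0.56s where s = α+β.
Need P(θ < 0.35) = 0.2 under Beta(0.44s, 0.56s). Normal approximation: (q−m)/√(m(1−m)/s) ≈ z_{0.2} = -0.842, so s ≈ 0.44·0.56·(-0.842)²/(0.35−0.44)² = 21.5.
At s = 21.5: P(θ<0.35) ≈ 0.202. Adjusting to match 0.2 gives s ≈ 21.90.
So α = 0.44·21.90 ≈ 9.64, β = 0.56·21.90 ≈ 12.27.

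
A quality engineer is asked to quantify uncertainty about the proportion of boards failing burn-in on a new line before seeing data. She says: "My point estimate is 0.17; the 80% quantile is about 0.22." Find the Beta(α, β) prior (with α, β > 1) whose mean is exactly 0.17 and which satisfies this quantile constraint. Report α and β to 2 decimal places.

With mean 0.17 fixed, write α = 0.17s, β = 0.83s where s = α+β.
Need P(θ < 0.22) = 0.8 under Beta(0.17s, 0.83s). Normal approximation: (q−m)/√(m(1−m)/s) ≈ z_{0.8} = 0.842, so s ≈ 0.17·0.83·(0.842)²/(0.22−0.17)² = 40.0.
At s = 40.0: P(θ<0.22) ≈ 0.809. Adjusting to match 0.8 gives s ≈ 36.44.
So α = 0.17·36.44 ≈ 6.19, β = 0.83·36.44 ≈ 30.24.

α ≈ 6.19, β ≈ 30.24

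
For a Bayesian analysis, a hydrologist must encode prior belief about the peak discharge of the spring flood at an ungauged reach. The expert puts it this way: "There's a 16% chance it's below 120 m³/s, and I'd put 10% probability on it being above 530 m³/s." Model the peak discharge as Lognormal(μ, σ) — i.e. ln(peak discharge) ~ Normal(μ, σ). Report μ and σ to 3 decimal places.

μ ≈ 5.437, σ ≈ 0.653

If T ~ Lognormal(μ,σ) then ln T ~ Normal(μ,σ), so the p-quantile of ln T is μ + z_p·σ.
ln(120) = 4.787 and ln(530) = 6.273; z_{0.16} = -0.9945, z_{0.9} = 1.282.
σ = (6.273 − 4.787)/(1.282 − (-0.9945)) = 0.653.
μ = 4.787 − (-0.9945)·0.653 = 5.437.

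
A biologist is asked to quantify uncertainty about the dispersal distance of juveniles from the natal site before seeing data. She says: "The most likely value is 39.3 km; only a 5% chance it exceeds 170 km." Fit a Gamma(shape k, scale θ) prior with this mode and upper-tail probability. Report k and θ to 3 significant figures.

Gamma(k,θ) with k>1 has mode (k−1)θ, so θ = 39.3/(k−1).
Need P(X < 170) = 0.95 with θ tied to k this way. Start at k = 2, θ = 39.3: P(X<170) ≈ 0.930.
Too low — raise k to concentrate. Iterating converges to k ≈ 2.15.
Then θ = 39.3/(2.15−1) ≈ 34.1.

k ≈ 2.15, θ ≈ 34.1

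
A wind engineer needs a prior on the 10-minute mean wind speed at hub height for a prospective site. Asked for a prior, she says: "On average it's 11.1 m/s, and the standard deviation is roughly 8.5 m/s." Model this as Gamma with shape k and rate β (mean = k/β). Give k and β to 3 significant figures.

For Gamma(k, rate β): mean = k/β, variance = k/β², so CV = 1/√k.
CV = SD/mean = 8.5/11.1 = 0.7658, hence k = 1/CV² = 1.71.
Then β = k/mean = 1.71/11.1 = 0.154.

k ≈ 1.71, β ≈ 0.154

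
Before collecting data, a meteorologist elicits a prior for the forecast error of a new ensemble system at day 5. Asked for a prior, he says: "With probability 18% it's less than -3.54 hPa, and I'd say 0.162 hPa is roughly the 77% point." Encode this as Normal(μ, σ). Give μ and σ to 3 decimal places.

μ = -1.491, σ = 2.238

For Normal(μ,σ), the p-quantile is μ + z_p·σ. Here z_{0.18} = -0.9154, z_{0.77} = 0.7388.
So -3.54 = μ − 0.9154σ and 0.162 = μ + 0.7388σ.
Subtracting: σ = (0.162 − -3.54)/(0.7388 − (-0.9154)) = 2.238.
Then μ = -3.54 − (-0.9154)·2.238 = -1.491.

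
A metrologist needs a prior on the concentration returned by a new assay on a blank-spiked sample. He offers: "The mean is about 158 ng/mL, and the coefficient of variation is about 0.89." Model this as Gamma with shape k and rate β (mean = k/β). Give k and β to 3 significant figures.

k ≈ 1.26, β ≈ 0.00799

For Gamma(k, rate β): mean = k/β, variance = k/β², so CV = 1/√k.
CV = 0.89, hence k = 1/CV² = 1.26.
Then β = k/mean = 1.26/158 = 0.00799.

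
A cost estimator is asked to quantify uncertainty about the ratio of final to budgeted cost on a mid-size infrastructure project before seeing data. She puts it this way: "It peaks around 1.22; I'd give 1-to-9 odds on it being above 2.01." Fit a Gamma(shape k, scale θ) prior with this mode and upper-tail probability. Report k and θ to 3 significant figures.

Gamma(k,θ) with k>1 has mode (k−1)θ, so θ = 1.22/(k−1).
Need P(X < 2.01) = 0.9 with θ tied to k this way. Start at k = 2, θ = 1.22: P(X<2.01) ≈ 0.490.
Too low — raise k to concentrate. Iterating converges to k ≈ 8.57.
Then θ = 1.22/(8.57−1) ≈ 0.161.

k ≈ 8.57, θ ≈ 0.161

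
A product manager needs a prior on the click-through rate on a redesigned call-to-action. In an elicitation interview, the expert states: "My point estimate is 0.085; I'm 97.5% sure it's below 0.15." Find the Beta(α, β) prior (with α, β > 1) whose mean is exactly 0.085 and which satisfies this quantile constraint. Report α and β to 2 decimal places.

With mean 0.085 fixed, write α = 0.085s, β = 0.915s where s = α+β.
Need P(θ < 0.15) = 0.975 under Beta(0.085s, 0.915s). Normal approximation: (q−m)/√(m(1−m)/s) ≈ z_{0.975} = 1.96, so s ≈ 0.085·0.915·(1.96)²/(0.15−0.085)² = 70.7.
At s = 70.7: P(θ<0.15) ≈ 0.960. Adjusting to match 0.975 gives s ≈ 90.91.
So α = 0.085·90.91 ≈ 7.73, β = 0.915·90.91 ≈ 83.18.

α ≈ 7.73, β ≈ 83.18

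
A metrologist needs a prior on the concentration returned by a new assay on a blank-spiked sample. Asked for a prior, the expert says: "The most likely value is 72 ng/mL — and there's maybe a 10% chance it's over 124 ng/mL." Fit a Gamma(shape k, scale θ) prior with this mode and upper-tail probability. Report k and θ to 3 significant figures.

Gamma(k,θ) with k>1 has mode (k−1)θ, so θ = 72/(k−1).
Need P(X < 124) = 0.9 with θ tied to k this way. Start at k = 2, θ = 72: P(X<124) ≈ 0.514.
Too low — raise k to concentrate. Iterating converges to k ≈ 7.42.
Then θ = 72/(7.42−1) ≈ 11.2.

k ≈ 7.42, θ ≈ 11.2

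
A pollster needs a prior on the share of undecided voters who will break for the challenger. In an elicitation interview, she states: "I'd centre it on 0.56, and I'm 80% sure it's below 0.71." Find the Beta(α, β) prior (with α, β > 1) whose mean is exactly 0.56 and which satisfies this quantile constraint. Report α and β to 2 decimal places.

α ≈ 4.47, β ≈ 3.51

With mean 0.56 fixed, write α = 0.56s, β = 0.44s where s = α+β.
Need P(θ < 0.71) = 0.8 under Beta(0.56s, 0.44s). Normal approximation: (q−m)/√(m(1−m)/s) ≈ z_{0.8} = 0.842, so s ≈ 0.56·0.44·(0.842)²/(0.71−0.56)² = 7.8.
At s = 7.8: P(θ<0.71) ≈ 0.796. Adjusting to match 0.8 gives s ≈ 7.98.
So α = 0.56·7.98 ≈ 4.47, β = 0.44·7.98 ≈ 3.51.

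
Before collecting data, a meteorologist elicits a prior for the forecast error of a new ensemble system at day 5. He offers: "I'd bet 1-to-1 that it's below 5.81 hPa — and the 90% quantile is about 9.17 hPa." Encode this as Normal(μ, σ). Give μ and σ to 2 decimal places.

μ = 5.81, σ = 2.62

For Normal(μ,σ), the p-quantile is μ + z_p·σ. Here z_{0.5} = 0, z_{0.9} = 1.282.
So 5.81 = μ + 0σ and 9.17 = μ + 1.282σ.
Subtracting: σ = (9.17 − 5.81)/(1.282 − (0)) = 2.62.
Then μ = 5.81 − (0)·2.62 = 5.81.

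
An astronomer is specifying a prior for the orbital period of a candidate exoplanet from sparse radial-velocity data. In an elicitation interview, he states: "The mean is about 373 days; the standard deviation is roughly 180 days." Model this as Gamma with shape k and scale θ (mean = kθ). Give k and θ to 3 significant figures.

For Gamma(k, scale θ): mean = kθ, variance = kθ², so CV = 1/√k.
CV = SD/mean = 180/373 = 0.4826, hence k = 1/CV² = 4.29.
Then θ = mean/k = 373/4.29 = 86.9.

k ≈ 4.29, θ ≈ 86.9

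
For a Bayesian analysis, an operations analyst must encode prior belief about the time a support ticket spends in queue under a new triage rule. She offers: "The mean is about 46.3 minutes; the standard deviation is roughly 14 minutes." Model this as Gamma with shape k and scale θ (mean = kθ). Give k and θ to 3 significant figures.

k ≈ 10.9, θ ≈ 4.23

For Gamma(k, scale θ): mean = kθ, variance = kθ², so CV = 1/√k.
CV = SD/mean = 14/46.3 = 0.3024, hence k = 1/CV² = 10.9.
Then θ = mean/k = 46.3/10.9 = 4.23.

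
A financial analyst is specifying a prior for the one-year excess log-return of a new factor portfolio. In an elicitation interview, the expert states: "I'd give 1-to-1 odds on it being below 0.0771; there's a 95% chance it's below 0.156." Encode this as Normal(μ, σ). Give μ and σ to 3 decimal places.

μ = 0.077, σ = 0.048

The p-quantile of Normal(μ,σ) is μ + z_p·σ, with z_{0.5} = 0 and z_{0.95} = 1.645.
Eliminate σ: μ = (z₂·x₁ − z₁·x₂)/(z₂ − z₁) = (1.645·0.0771 − (0)·0.156)/1.645 = 0.077.
Then σ = (x₂ − x₁)/(z₂ − z₁) = (0.156 − 0.0771)/1.645 = 0.048.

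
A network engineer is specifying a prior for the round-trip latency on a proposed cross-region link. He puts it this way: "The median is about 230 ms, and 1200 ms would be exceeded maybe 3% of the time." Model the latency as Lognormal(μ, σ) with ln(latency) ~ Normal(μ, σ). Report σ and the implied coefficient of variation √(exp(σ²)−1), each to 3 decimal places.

If T ~ Lognormal(μ,σ) then ln T ~ Normal(μ,σ), so the p-quantile of ln T is μ + z_p·σ.
ln(230) = 5.438 and ln(1200) = 7.09; z_{0.5} = 0, z_{0.97} = 1.881.
σ = (7.09 − 5.438)/(1.881 − (0)) = 0.878.
μ = 5.438 − (0)·0.878 = 5.438.
CV = √(exp(σ²)−1) = √(exp(0.7715)−1) = 1.078.

σ ≈ 0.878, CV ≈ 1.078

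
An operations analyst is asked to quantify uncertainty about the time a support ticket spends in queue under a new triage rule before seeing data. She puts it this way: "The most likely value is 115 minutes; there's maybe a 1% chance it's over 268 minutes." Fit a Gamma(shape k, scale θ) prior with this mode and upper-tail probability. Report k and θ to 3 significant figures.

Gamma(k,θ) with k>1 has mode (k−1)θ, so θ = 115/(k−1).
Need P(X < 268) = 0.99 with θ tied to k this way. Start at k = 2, θ = 115: P(X<268) ≈ 0.676.
Too low — raise k to concentrate. Iterating converges to k ≈ 7.66.
Then θ = 115/(7.66−1) ≈ 17.3.

k ≈ 7.66, θ ≈ 17.3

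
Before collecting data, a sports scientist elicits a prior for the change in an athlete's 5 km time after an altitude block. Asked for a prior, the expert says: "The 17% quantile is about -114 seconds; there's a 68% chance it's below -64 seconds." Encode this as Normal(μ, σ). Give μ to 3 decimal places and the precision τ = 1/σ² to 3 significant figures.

μ = -80.447, τ = 0.000809

For Normal(μ,σ), the p-quantile is μ + z_p·σ. Here z_{0.17} = -0.9542, z_{0.68} = 0.4677.
So -114 = μ − 0.9542σ and -64 = μ + 0.4677σ.
Subtracting: σ = (-64 − -114)/(0.4677 − (-0.9542)) = 35.165.
Then μ = -114 − (-0.9542)·35.165 = -80.447.
Precision τ = 1/σ² = 1/35.17² = 0.000809.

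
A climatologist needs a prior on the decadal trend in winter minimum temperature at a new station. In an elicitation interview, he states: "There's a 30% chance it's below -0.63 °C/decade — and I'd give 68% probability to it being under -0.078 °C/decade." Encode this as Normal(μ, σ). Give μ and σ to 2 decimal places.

For Normal(μ,σ), the p-quantile is μ + z_p·σ. Here z_{0.3} = -0.5244, z_{0.68} = 0.4677.
So -0.63 = μ − 0.5244σ and -0.078 = μ + 0.4677σ.
Subtracting: σ = (-0.078 − -0.63)/(0.4677 − (-0.5244)) = 0.56.
Then μ = -0.63 − (-0.5244)·0.56 = -0.34.

μ = -0.34, σ = 0.56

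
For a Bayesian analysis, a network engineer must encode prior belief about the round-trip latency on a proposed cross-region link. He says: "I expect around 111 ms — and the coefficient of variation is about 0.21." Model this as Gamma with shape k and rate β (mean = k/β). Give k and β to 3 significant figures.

k ≈ 22.7, β ≈ 0.204

For Gamma(k, rate β): mean = k/β, variance = k/β², so CV = 1/√k.
CV = 0.21, hence k = 1/CV² = 22.7.
Then β = k/mean = 22.7/111 = 0.204.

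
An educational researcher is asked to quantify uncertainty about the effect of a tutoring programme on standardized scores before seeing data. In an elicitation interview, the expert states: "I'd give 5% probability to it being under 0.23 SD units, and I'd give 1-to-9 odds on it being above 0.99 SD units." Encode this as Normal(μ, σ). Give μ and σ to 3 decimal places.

μ = 0.657, σ = 0.260

The p-quantile of Normal(μ,σ) is μ + z_p·σ, with z_{0.05} = -1.645 and z_{0.9} = 1.282.
Eliminate σ: μ = (z₂·x₁ − z₁·x₂)/(z₂ − z₁) = (1.282·0.23 − (-1.645)·0.99)/2.926 = 0.657.
Then σ = (x₂ − x₁)/(z₂ − z₁) = (0.99 − 0.23)/2.926 = 0.260.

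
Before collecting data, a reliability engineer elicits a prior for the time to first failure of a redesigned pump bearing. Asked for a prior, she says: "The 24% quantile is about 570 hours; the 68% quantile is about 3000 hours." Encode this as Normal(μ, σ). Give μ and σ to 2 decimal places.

The p-quantile of Normal(μ,σ) is μ + z_p·σ, with z_{0.24} = -0.7063 and z_{0.68} = 0.4677.
Eliminate σ: μ = (z₂·x₁ − z₁·x₂)/(z₂ − z₁) = (0.4677·570 − (-0.7063)·3000)/1.174 = 2031.94.
Then σ = (x₂ − x₁)/(z₂ − z₁) = (3000 − 570)/1.174 = 2069.84.

μ = 2031.94, σ = 2069.84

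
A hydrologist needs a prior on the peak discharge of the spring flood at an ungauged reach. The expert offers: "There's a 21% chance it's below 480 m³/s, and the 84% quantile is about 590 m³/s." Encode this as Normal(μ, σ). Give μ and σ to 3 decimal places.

For Normal(μ,σ), the p-quantile is μ + z_p·σ. Here z_{0.21} = -0.8064, z_{0.84} = 0.9945.
So 480 = μ − 0.8064σ and 590 = μ + 0.9945σ.
Subtracting: σ = (590 − 480)/(0.9945 − (-0.8064)) = 61.081.
Then μ = 480 − (-0.8064)·61.081 = 529.257.

μ = 529.257, σ = 61.081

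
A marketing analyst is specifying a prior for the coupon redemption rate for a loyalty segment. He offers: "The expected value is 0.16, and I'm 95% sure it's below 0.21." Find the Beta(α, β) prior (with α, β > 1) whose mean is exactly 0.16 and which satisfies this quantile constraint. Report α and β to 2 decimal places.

α ≈ 25.45, β ≈ 133.60

With mean 0.16 fixed, write α = 0.16s, β = 0.84s where s = α+β.
Need P(θ < 0.21) = 0.95 under Beta(0.16s, 0.84s). Normal approximation: (q−m)/√(m(1−m)/s) ≈ z_{0.95} = 1.64, so s ≈ 0.16·0.84·(1.64)²/(0.21−0.16)² = 145.5.
At s = 145.5: P(θ<0.21) ≈ 0.943. Adjusting to match 0.95 gives s ≈ 159.05.
So α = 0.16·159.05 ≈ 25.45, β = 0.84·159.05 ≈ 133.60.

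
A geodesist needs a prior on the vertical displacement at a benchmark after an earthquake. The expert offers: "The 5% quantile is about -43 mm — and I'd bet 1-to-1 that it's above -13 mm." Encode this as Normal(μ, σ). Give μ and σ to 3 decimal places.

μ = -13.000, σ = 18.239

The p-quantile of Normal(μ,σ) is μ + z_p·σ, with z_{0.05} = -1.645 and z_{0.5} = 0.
Eliminate σ: μ = (z₂·x₁ − z₁·x₂)/(z₂ − z₁) = (0·-43 − (-1.645)·-13)/1.645 = -13.000.
Then σ = (x₂ − x₁)/(z₂ − z₁) = (-13 − -43)/1.645 = 18.239.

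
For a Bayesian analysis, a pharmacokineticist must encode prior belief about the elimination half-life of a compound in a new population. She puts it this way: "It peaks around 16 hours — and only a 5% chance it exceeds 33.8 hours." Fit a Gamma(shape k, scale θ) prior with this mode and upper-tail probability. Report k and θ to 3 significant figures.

Gamma(k,θ) with k>1 has mode (k−1)θ, so θ = 16/(k−1).
Need P(X < 33.8) = 0.95 with θ tied to k this way. Start at k = 2, θ = 16: P(X<33.8) ≈ 0.624.
Too low — raise k to concentrate. Iterating converges to k ≈ 5.94.
Then θ = 16/(5.94−1) ≈ 3.24.

k ≈ 5.94, θ ≈ 3.24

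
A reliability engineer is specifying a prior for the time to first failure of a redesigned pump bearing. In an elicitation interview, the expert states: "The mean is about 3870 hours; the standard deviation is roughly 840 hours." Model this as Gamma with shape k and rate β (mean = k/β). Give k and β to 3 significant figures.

For Gamma(k, rate β): mean = k/β, variance = k/β², so CV = 1/√k.
CV = SD/mean = 840/3870 = 0.2171, hence k = 1/CV² = 21.2.
Then β = k/mean = 21.2/3870 = 0.00548.

k ≈ 21.2, β ≈ 0.00548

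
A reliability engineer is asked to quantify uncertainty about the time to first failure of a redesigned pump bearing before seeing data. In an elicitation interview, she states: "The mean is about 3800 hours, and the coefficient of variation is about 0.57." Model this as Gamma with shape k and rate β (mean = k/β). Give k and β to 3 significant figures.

k ≈ 3.08, β ≈ 0.00081

For Gamma(k, rate β): mean = k/β, variance = k/β², so CV = 1/√k.
CV = 0.57, hence k = 1/CV² = 3.08.
Then β = k/mean = 3.08/3800 = 0.00081.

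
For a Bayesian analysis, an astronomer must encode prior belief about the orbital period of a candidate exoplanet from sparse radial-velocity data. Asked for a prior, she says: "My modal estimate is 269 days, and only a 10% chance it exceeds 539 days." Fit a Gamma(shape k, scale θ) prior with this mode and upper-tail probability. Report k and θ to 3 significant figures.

k ≈ 4.97, θ ≈ 67.8

Gamma(k,θ) with k>1 has mode (k−1)θ, so θ = 269/(k−1).
Need P(X < 539) = 0.9 with θ tied to k this way. Start at k = 2, θ = 269: P(X<539) ≈ 0.595.
Too low — raise k to concentrate. Iterating converges to k ≈ 4.97.
Then θ = 269/(4.97−1) ≈ 67.8.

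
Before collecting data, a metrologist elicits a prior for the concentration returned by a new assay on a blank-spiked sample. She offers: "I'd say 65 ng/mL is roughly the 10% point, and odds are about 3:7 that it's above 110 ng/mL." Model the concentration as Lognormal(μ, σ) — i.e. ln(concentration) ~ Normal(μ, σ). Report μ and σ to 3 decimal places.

μ ≈ 4.548, σ ≈ 0.291

If T ~ Lognormal(μ,σ) then ln T ~ Normal(μ,σ), so the p-quantile of ln T is μ + z_p·σ.
ln(65) = 4.174 and ln(110) = 4.7; z_{0.1} = -1.282, z_{0.7} = 0.5244.
σ = (4.7 − 4.174)/(0.5244 − (-1.282)) = 0.291.
μ = 4.174 − (-1.282)·0.291 = 4.548.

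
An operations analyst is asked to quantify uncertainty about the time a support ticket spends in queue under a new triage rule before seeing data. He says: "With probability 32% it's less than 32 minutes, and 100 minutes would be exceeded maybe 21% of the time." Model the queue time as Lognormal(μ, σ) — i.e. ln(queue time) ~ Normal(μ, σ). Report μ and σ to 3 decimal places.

μ ≈ 3.884, σ ≈ 0.894

If T ~ Lognormal(μ,σ) then ln T ~ Normal(μ,σ), so the p-quantile of ln T is μ + z_p·σ.
ln(32) = 3.466 and ln(100) = 4.605; z_{0.32} = -0.4677, z_{0.79} = 0.8064.
σ = (4.605 − 3.466)/(0.8064 − (-0.4677)) = 0.894.
μ = 3.466 − (-0.4677)·0.894 = 3.884.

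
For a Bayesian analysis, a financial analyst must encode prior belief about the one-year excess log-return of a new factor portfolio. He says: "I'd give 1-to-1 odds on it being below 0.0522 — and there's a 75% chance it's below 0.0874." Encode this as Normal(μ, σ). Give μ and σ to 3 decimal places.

μ = 0.052, σ = 0.052

The p-quantile of Normal(μ,σ) is μ + z_p·σ, with z_{0.5} = 0 and z_{0.75} = 0.6745.
Eliminate σ: μ = (z₂·x₁ − z₁·x₂)/(z₂ − z₁) = (0.6745·0.0522 − (0)·0.0874)/0.6745 = 0.052.
Then σ = (x₂ − x₁)/(z₂ − z₁) = (0.0874 − 0.0522)/0.6745 = 0.052.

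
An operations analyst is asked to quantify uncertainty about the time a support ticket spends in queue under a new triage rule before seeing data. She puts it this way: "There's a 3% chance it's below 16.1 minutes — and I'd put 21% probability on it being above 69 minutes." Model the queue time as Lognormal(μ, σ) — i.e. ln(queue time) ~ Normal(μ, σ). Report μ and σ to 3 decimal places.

If T ~ Lognormal(μ,σ) then ln T ~ Normal(μ,σ), so the p-quantile of ln T is μ + z_p·σ.
ln(16.1) = 2.779 and ln(69) = 4.234; z_{0.03} = -1.881, z_{0.79} = 0.8064.
σ = (4.234 − 2.779)/(0.8064 − (-1.881)) = 0.542.
μ = 2.779 − (-1.881)·0.542 = 3.797.

μ ≈ 3.797, σ ≈ 0.542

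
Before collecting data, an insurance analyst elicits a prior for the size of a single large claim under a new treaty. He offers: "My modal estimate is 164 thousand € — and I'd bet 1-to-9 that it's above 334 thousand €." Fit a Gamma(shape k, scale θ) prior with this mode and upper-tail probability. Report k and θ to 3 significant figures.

k ≈ 4.79, θ ≈ 43.2

Gamma(k,θ) with k>1 has mode (k−1)θ, so θ = 164/(k−1).
Need P(X < 334) = 0.9 with θ tied to k this way. Start at k = 2, θ = 164: P(X<334) ≈ 0.604.
Too low — raise k to concentrate. Iterating converges to k ≈ 4.79.
Then θ = 164/(4.79−1) ≈ 43.2.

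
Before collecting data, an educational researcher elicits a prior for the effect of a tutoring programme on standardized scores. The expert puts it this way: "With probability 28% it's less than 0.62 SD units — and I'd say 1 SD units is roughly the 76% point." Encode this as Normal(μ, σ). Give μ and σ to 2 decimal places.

The p-quantile of Normal(μ,σ) is μ + z_p·σ, with z_{0.28} = -0.5828 and z_{0.76} = 0.7063.
Eliminate σ: μ = (z₂·x₁ − z₁·x₂)/(z₂ − z₁) = (0.7063·0.62 − (-0.5828)·1)/1.289 = 0.79.
Then σ = (x₂ − x₁)/(z₂ − z₁) = (1 − 0.62)/1.289 = 0.29.

μ = 0.79, σ = 0.29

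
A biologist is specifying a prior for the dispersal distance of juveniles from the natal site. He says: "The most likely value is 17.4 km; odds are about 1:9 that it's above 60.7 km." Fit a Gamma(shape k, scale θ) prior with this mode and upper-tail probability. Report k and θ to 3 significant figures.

Gamma(k,θ) with k>1 has mode (k−1)θ, so θ = 17.4/(k−1).
Need P(X < 60.7) = 0.9 with θ tied to k this way. Start at k = 2, θ = 17.4: P(X<60.7) ≈ 0.863.
Too low — raise k to concentrate. Iterating converges to k ≈ 2.2.
Then θ = 17.4/(2.2−1) ≈ 14.5.

k ≈ 2.2, θ ≈ 14.5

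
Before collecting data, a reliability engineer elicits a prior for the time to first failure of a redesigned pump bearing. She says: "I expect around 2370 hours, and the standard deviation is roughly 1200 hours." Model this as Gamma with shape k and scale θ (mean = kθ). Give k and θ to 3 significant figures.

k ≈ 3.9, θ ≈ 608

For Gamma(k, scale θ): mean = kθ, variance = kθ², so CV = 1/√k.
CV = SD/mean = 1200/2370 = 0.5063, hence k = 1/CV² = 3.9.
Then θ = mean/k = 2370/3.9 = 608.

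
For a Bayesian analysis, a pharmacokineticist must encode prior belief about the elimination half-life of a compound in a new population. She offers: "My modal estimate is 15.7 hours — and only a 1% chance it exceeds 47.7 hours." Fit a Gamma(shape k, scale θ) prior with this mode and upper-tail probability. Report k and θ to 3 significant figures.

k ≈ 4.63, θ ≈ 4.32

Gamma(k,θ) with k>1 has mode (k−1)θ, so θ = 15.7/(k−1).
Need P(X < 47.7) = 0.99 with θ tied to k this way. Start at k = 2, θ = 15.7: P(X<47.7) ≈ 0.806.
Too low — raise k to concentrate. Iterating converges to k ≈ 4.63.
Then θ = 15.7/(4.63−1) ≈ 4.32.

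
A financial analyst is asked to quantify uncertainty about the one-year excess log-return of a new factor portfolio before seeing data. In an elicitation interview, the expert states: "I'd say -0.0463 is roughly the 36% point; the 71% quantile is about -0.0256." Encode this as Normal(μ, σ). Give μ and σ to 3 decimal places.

For Normal(μ,σ), the p-quantile is μ + z_p·σ. Here z_{0.36} = -0.3585, z_{0.71} = 0.5534.
So -0.0463 = μ − 0.3585σ and -0.0256 = μ + 0.5534σ.
Subtracting: σ = (-0.0256 − -0.0463)/(0.5534 − (-0.3585)) = 0.023.
Then μ = -0.0463 − (-0.3585)·0.023 = -0.038.

μ = -0.038, σ = 0.023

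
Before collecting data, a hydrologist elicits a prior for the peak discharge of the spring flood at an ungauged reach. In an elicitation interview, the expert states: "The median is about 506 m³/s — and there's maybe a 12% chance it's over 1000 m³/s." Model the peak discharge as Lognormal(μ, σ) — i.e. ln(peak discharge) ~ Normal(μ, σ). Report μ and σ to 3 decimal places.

If T ~ Lognormal(μ,σ) then ln T ~ Normal(μ,σ), so the p-quantile of ln T is μ + z_p·σ.
ln(506) = 6.227 and ln(1000) = 6.908; z_{0.5} = 0, z_{0.88} = 1.175.
σ = (6.908 − 6.227)/(1.175 − (0)) = 0.580.
μ = 6.227 − (0)·0.580 = 6.227.

μ ≈ 6.227, σ ≈ 0.580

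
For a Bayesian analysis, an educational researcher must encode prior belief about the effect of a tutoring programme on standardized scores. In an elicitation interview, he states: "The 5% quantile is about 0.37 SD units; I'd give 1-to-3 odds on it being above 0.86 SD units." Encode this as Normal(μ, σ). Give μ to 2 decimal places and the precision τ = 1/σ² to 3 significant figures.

For Normal(μ,σ), the p-quantile is μ + z_p·σ. Here z_{0.05} = -1.645, z_{0.75} = 0.6745.
So 0.37 = μ − 1.645σ and 0.86 = μ + 0.6745σ.
Subtracting: σ = (0.86 − 0.37)/(0.6745 − (-1.645)) = 0.21.
Then μ = 0.37 − (-1.645)·0.21 = 0.72.
Precision τ = 1/σ² = 1/0.2113² = 22.4.

μ = 0.72, τ = 22.4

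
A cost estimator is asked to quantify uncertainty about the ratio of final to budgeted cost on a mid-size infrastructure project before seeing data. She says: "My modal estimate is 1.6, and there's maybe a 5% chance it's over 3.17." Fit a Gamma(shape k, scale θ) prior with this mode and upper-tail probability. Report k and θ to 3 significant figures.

Gamma(k,θ) with k>1 has mode (k−1)θ, so θ = 1.6/(k−1).
Need P(X < 3.17) = 0.95 with θ tied to k this way. Start at k = 2, θ = 1.6: P(X<3.17) ≈ 0.589.
Too low — raise k to concentrate. Iterating converges to k ≈ 6.93.
Then θ = 1.6/(6.93−1) ≈ 0.27.

k ≈ 6.93, θ ≈ 0.27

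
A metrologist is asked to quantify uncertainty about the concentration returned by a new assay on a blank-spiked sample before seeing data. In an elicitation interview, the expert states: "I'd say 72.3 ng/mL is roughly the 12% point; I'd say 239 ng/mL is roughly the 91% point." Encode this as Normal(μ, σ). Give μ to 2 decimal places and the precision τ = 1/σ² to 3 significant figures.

μ = 150.16, τ = 0.000228

The p-quantile of Normal(μ,σ) is μ + z_p·σ, with z_{0.12} = -1.175 and z_{0.91} = 1.341.
Eliminate σ: μ = (z₂·x₁ − z₁·x₂)/(z₂ − z₁) = (1.341·72.3 − (-1.175)·239)/2.516 = 150.16.
Then σ = (x₂ − x₁)/(z₂ − z₁) = (239 − 72.3)/2.516 = 66.26.
Precision τ = 1/σ² = 1/66.26² = 0.000228.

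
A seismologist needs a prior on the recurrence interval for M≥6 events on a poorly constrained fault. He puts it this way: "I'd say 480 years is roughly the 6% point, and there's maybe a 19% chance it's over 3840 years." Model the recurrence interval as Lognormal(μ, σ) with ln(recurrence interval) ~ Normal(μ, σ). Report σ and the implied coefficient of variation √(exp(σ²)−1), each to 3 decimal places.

σ ≈ 0.855, CV ≈ 1.038

If T ~ Lognormal(μ,σ) then ln T ~ Normal(μ,σ), so the p-quantile of ln T is μ + z_p·σ.
ln(480) = 6.174 and ln(3840) = 8.253; z_{0.06} = -1.555, z_{0.81} = 0.8779.
σ = (8.253 − 6.174)/(0.8779 − (-1.555)) = 0.855.
μ = 6.174 − (-1.555)·0.855 = 7.503.
CV = √(exp(σ²)−1) = √(exp(0.7307)−1) = 1.038.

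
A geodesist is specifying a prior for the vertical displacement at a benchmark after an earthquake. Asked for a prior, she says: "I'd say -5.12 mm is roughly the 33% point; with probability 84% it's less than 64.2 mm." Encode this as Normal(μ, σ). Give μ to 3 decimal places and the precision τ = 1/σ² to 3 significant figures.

μ = 16.140, τ = 0.000428

The p-quantile of Normal(μ,σ) is μ + z_p·σ, with z_{0.33} = -0.4399 and z_{0.84} = 0.9945.
Eliminate σ: μ = (z₂·x₁ − z₁·x₂)/(z₂ − z₁) = (0.9945·-5.12 − (-0.4399)·64.2)/1.434 = 16.140.
Then σ = (x₂ − x₁)/(z₂ − z₁) = (64.2 − -5.12)/1.434 = 48.328.
Precision τ = 1/σ² = 1/48.33² = 0.000428.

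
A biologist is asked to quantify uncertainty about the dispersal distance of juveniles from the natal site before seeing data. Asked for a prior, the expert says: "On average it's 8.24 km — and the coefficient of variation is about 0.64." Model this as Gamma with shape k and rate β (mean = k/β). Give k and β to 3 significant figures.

For Gamma(k, rate β): mean = k/β, variance = k/β², so CV = 1/√k.
CV = 0.64, hence k = 1/CV² = 2.44.
Then β = k/mean = 2.44/8.24 = 0.296.

k ≈ 2.44, β ≈ 0.296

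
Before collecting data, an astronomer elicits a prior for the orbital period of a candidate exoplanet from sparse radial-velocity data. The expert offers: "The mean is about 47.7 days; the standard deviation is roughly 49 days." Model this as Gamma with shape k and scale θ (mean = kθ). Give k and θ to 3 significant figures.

For Gamma(k, scale θ): mean = kθ, variance = kθ², so CV = 1/√k.
CV = SD/mean = 49/47.7 = 1.027, hence k = 1/CV² = 0.948.
Then θ = mean/k = 47.7/0.948 = 50.3.

k ≈ 0.948, θ ≈ 50.3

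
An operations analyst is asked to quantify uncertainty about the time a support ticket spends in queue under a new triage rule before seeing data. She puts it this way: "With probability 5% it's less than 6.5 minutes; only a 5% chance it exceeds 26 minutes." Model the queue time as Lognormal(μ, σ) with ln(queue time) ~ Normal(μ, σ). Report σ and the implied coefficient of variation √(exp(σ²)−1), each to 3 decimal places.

If T ~ Lognormal(μ,σ) then ln T ~ Normal(μ,σ), so the p-quantile of ln T is μ + z_p·σ.
ln(6.5) = 1.872 and ln(26) = 3.258; z_{0.05} = -1.645, z_{0.95} = 1.645.
σ = (3.258 − 1.872)/(1.645 − (-1.645)) = 0.421.
μ = 1.872 − (-1.645)·0.421 = 2.565.
CV = √(exp(σ²)−1) = √(exp(0.1776)−1) = 0.441.

σ ≈ 0.421, CV ≈ 0.441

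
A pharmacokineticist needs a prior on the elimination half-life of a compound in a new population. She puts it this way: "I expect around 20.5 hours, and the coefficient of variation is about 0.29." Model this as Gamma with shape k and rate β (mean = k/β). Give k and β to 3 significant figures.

For Gamma(k, rate β): mean = k/β, variance = k/β², so CV = 1/√k.
CV = 0.29, hence k = 1/CV² = 11.9.
Then β = k/mean = 11.9/20.5 = 0.58.

k ≈ 11.9, β ≈ 0.58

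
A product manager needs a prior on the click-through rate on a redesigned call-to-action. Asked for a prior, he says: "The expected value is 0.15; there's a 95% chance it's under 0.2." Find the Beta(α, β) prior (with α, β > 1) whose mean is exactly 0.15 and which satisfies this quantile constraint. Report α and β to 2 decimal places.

With mean 0.15 fixed, write α = 0.15s, β = 0.85s where s = α+β.
Need P(θ < 0.2) = 0.95 under Beta(0.15s, 0.85s). Normal approximation: (q−m)/√(m(1−m)/s) ≈ z_{0.95} = 1.64, so s ≈ 0.15·0.85·(1.64)²/(0.2−0.15)² = 138.0.
At s = 138.0: P(θ<0.2) ≈ 0.942. Adjusting to match 0.95 gives s ≈ 151.92.
So α = 0.15·151.92 ≈ 22.79, β = 0.85·151.92 ≈ 129.13.

α ≈ 22.79, β ≈ 129.13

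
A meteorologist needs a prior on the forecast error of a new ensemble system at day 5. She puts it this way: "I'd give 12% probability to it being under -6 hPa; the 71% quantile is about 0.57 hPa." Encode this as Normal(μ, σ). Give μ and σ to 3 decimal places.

μ = -1.534, σ = 3.801

The p-quantile of Normal(μ,σ) is μ + z_p·σ, with z_{0.12} = -1.175 and z_{0.71} = 0.5534.
Eliminate σ: μ = (z₂·x₁ − z₁·x₂)/(z₂ − z₁) = (0.5534·-6 − (-1.175)·0.57)/1.728 = -1.534.
Then σ = (x₂ − x₁)/(z₂ − z₁) = (0.57 − -6)/1.728 = 3.801.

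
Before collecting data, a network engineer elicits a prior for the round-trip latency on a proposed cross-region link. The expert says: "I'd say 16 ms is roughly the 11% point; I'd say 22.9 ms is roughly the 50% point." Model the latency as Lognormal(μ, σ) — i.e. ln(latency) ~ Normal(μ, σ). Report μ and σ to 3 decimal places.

If T ~ Lognormal(μ,σ) then ln T ~ Normal(μ,σ), so the p-quantile of ln T is μ + z_p·σ.
ln(16) = 2.773 and ln(22.9) = 3.131; z_{0.11} = -1.227, z_{0.5} = 0.
σ = (3.131 − 2.773)/(0 − (-1.227)) = 0.292.
μ = 2.773 − (-1.227)·0.292 = 3.131.

μ ≈ 3.131, σ ≈ 0.292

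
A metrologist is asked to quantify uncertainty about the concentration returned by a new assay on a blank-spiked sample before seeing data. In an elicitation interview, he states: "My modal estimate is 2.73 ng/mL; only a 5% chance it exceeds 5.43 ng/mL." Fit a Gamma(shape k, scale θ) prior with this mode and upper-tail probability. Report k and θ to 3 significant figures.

Gamma(k,θ) with k>1 has mode (k−1)θ, so θ = 2.73/(k−1).
Need P(X < 5.43) = 0.95 with θ tied to k this way. Start at k = 2, θ = 2.73: P(X<5.43) ≈ 0.591.
Too low — raise k to concentrate. Iterating converges to k ≈ 6.86.
Then θ = 2.73/(6.86−1) ≈ 0.466.

k ≈ 6.86, θ ≈ 0.466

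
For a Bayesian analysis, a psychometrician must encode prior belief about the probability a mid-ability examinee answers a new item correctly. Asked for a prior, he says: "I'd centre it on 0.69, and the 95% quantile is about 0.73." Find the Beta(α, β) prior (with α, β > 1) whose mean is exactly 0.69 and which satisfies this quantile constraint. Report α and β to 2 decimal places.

α ≈ 241.33, β ≈ 108.42

With mean 0.69 fixed, write α = 0.69s, β = 0.31s where s = α+β.
Need P(θ < 0.73) = 0.95 under Beta(0.69s, 0.31s). Normal approximation: (q−m)/√(m(1−m)/s) ≈ z_{0.95} = 1.64, so s ≈ 0.69·0.31·(1.64)²/(0.73−0.69)² = 361.7.
At s = 361.7: P(θ<0.73) ≈ 0.953. Adjusting to match 0.95 gives s ≈ 349.75.
So α = 0.69·349.75 ≈ 241.33, β = 0.31·349.75 ≈ 108.42.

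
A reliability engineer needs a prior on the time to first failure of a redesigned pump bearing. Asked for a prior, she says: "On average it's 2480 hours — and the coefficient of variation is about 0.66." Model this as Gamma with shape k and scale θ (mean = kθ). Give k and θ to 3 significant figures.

k ≈ 2.3, θ ≈ 1080

For Gamma(k, scale θ): mean = kθ, variance = kθ², so CV = 1/√k.
CV = 0.66, hence k = 1/CV² = 2.3.
Then θ = mean/k = 2480/2.3 = 1080.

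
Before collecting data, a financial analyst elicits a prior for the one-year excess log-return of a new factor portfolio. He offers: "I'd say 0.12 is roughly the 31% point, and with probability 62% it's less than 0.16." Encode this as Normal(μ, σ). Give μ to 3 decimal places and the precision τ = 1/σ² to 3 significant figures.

For Normal(μ,σ), the p-quantile is μ + z_p·σ. Here z_{0.31} = -0.4959, z_{0.62} = 0.3055.
So 0.12 = μ − 0.4959σ and 0.16 = μ + 0.3055σ.
Subtracting: σ = (0.16 − 0.12)/(0.3055 − (-0.4959)) = 0.050.
Then μ = 0.12 − (-0.4959)·0.050 = 0.145.
Precision τ = 1/σ² = 1/0.04992² = 401.

μ = 0.145, τ = 401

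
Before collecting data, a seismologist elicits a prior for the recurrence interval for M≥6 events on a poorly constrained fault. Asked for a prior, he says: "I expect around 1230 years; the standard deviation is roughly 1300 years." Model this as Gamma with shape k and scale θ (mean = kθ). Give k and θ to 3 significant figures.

For Gamma(k, scale θ): mean = kθ, variance = kθ², so CV = 1/√k.
CV = SD/mean = 1300/1230 = 1.057, hence k = 1/CV² = 0.895.
Then θ = mean/k = 1230/0.895 = 1370.

k ≈ 0.895, θ ≈ 1370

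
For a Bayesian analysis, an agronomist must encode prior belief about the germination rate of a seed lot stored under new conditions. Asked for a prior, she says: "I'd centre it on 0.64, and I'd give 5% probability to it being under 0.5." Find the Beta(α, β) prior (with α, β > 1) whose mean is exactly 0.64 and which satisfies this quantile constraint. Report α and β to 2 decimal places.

With mean 0.64 fixed, write α = 0.64s, β = 0.36s where s = α+β.
Need P(θ < 0.5) = 0.05 under Beta(0.64s, 0.36s). Normal approximation: (q−m)/√(m(1−m)/s) ≈ z_{0.05} = -1.64, so s ≈ 0.64·0.36·(-1.64)²/(0.5−0.64)² = 31.8.
At s = 31.8: P(θ<0.5) ≈ 0.054. Adjusting to match 0.05 gives s ≈ 33.18.
So α = 0.64·33.18 ≈ 21.23, β = 0.36·33.18 ≈ 11.94.

α ≈ 21.23, β ≈ 11.94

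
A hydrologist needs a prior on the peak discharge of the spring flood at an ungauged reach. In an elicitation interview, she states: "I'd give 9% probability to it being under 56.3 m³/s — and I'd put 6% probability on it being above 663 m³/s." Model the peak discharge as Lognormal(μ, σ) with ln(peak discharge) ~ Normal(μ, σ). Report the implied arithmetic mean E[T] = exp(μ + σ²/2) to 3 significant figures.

E[T] ≈ 253 m³/s

If T ~ Lognormal(μ,σ) then ln T ~ Normal(μ,σ), so the p-quantile of ln T is μ + z_p·σ.
ln(56.3) = 4.031 and ln(663) = 6.497; z_{0.09} = -1.341, z_{0.94} = 1.555.
σ = (6.497 − 4.031)/(1.555 − (-1.341)) = 0.852.
μ = 4.031 − (-1.341)·0.852 = 5.173.
E[T] = exp(μ + σ²/2) = exp(5.173 + 0.3627) = 253 m³/s.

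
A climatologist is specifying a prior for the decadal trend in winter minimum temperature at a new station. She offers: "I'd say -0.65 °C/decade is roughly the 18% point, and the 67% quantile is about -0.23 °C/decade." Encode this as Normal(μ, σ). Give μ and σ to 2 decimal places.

For Normal(μ,σ), the p-quantile is μ + z_p·σ. Here z_{0.18} = -0.9154, z_{0.67} = 0.4399.
So -0.65 = μ − 0.9154σ and -0.23 = μ + 0.4399σ.
Subtracting: σ = (-0.23 − -0.65)/(0.4399 − (-0.9154)) = 0.31.
Then μ = -0.65 − (-0.9154)·0.31 = -0.37.

μ = -0.37, σ = 0.31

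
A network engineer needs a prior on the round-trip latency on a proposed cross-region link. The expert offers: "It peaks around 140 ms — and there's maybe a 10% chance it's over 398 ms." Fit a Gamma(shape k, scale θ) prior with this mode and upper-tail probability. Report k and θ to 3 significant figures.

k ≈ 2.75, θ ≈ 80.1

Gamma(k,θ) with k>1 has mode (k−1)θ, so θ = 140/(k−1).
Need P(X < 398) = 0.9 with θ tied to k this way. Start at k = 2, θ = 140: P(X<398) ≈ 0.776.
Too low — raise k to concentrate. Iterating converges to k ≈ 2.75.
Then θ = 140/(2.75−1) ≈ 80.1.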